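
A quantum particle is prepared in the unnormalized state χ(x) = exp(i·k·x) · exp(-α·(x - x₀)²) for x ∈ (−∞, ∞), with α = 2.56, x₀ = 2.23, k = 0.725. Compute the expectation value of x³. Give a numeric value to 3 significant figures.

⟨x³⟩ = ∫ x³·|χ|² dx / ∫|χ|² dx (integrals over the domain).
Gaussian moments (u = x − x₀): ∫u^(2j)·e^(−2αu²) du = (2j−1)!!/(4α)^j · √(π/(2α)), odd powers integrate to 0; here √(π/(2α)) = 0.78332.
State is unnormalized: ∫|χ|² dx = 0.78332, and ∫χ*·x³·χ dx = 9.1985, so ⟨x³⟩ = 9.1985 / 0.78332.
⟨x³⟩ = 11.743.

11.7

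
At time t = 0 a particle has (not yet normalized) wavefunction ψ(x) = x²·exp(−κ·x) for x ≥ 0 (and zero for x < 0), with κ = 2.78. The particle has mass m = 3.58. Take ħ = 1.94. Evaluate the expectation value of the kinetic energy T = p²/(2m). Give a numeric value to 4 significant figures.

1.354

T = −(ħ²/2m) d²/dx², so ⟨T⟩ = −(ħ²/2m) ∫ ψ*·ψ'' dx / ∫|ψ|² dx; with m = 3.58.
Differentiate x²·exp(−κ·x) with the product rule; every integrand then reduces to terms xʲ·e^(−2κx) on [0, ∞), with ∫₀^∞ xʲ·e^(−2κx) dx = j!/(2κ)^(j+1).
State is unnormalized: ∫|ψ|² dx = 0.0045169, and ∫ψ*·(−ħ²/2m · ψ'') dx = 0.0061164, so ⟨T⟩ = 0.0061164 / 0.0045169.
⟨T⟩ = 1.3541.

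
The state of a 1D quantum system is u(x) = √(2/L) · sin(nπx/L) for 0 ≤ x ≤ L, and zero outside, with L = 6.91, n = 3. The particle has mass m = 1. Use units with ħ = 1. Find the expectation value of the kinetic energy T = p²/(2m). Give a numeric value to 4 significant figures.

T = −(ħ²/2m) d²/dx², so ⟨T⟩ = −(ħ²/2m) ∫ u*·u'' dx; with m = 1.
d/dx sin(nπx/L) = (nπ/L)·cos(nπx/L) and d²/dx² sin(nπx/L) = −(nπ/L)²·sin(nπx/L); on 0 ≤ x ≤ L, ∫sin²(nπx/L) dx = L/2 and ∫sin(nπx/L)·cos(nπx/L) dx = 0.
⟨T⟩ = 0.93016.

0.9302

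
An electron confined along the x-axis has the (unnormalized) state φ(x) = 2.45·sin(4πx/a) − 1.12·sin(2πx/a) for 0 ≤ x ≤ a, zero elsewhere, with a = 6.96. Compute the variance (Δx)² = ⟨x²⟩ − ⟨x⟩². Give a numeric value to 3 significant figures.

Compute ⟨x⟩ and ⟨x²⟩ separately, then (Δx)² = ⟨x²⟩ − ⟨x⟩².
On 0 ≤ x ≤ a (j ≠ l): ∫sin²(jπx/a) dx = a/2, ∫sin(jπx/a)·sin(lπx/a) dx = 0; diagonal moments ∫x·sin²(jπx/a) dx = a²/4, ∫x²·sin²(jπx/a) dx = a³·(1/6 − 1/(4j²π²)); cross terms ∫x·sin(jπx/a)·sin(lπx/a) dx = 0 for j + l even and −4jla²/(π²(j² − l²)²) for j + l odd, ∫x²·sin(jπx/a)·sin(lπx/a) dx = (−1)^(j+l)·4jla³/(π²(j² − l²)²); higher powers the same way via product-to-sum and parts.
Normalization: ∫|φ|² dx = 25.254.
⟨x⟩ = 3.4800 and ⟨x²⟩ = 14.265.
(Δx)² = 14.265 − (3.4800)² = 2.1542.

2.15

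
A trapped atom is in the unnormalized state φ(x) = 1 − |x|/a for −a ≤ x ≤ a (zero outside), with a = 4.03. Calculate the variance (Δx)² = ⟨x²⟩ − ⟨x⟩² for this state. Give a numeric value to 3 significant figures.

1.62

Compute ⟨x⟩ and ⟨x²⟩ separately, then (Δx)² = ⟨x²⟩ − ⟨x⟩².
φ is even, so ∫ over [−a, a] = 2∫₀ᵃ with φ = 1 − x/a there: ∫₀ᵃ (1 − x/a)² dx = a/3, ∫₀ᵃ x²(1 − x/a)² dx = a³/30, ∫₀ᵃ x⁴(1 − x/a)² dx = a⁵/105.
Normalization: ∫|φ|² dx = 2.6867.
⟨x⟩ = 0.0000 and ⟨x²⟩ = 1.6241.
(Δx)² = 1.6241 − (0.0000)² = 1.6241.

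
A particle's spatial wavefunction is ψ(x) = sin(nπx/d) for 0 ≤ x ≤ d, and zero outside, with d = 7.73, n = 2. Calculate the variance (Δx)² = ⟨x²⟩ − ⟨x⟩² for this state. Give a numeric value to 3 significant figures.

4.22

Compute ⟨x⟩ and ⟨x²⟩ separately, then (Δx)² = ⟨x²⟩ − ⟨x⟩².
With sin²θ = (1 − cos2θ)/2 on 0 ≤ x ≤ d: ∫sin²(nπx/d) dx = d/2, ∫x·sin²(nπx/d) dx = d²/4, ∫x²·sin²(nπx/d) dx = d³·(1/6 − 1/(4n²π²)); higher powers xᵏ the same way, integrating xᵏ·cos(2nπx/d) by parts.
Normalization: ∫|ψ|² dx = 3.8650.
⟨x⟩ = 3.8650 and ⟨x²⟩ = 19.161.
(Δx)² = 19.161 − (3.8650)² = 4.2226.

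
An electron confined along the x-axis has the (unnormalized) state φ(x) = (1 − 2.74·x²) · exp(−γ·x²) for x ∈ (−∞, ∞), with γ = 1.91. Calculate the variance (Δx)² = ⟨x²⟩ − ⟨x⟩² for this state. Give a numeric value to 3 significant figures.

Compute ⟨x⟩ and ⟨x²⟩ separately, then (Δx)² = ⟨x²⟩ − ⟨x⟩².
Expand each integrand as polynomial × e^(−2γx²) and use ∫x^(2j)·e^(−2γx²) dx = (2j−1)!!/(4γ)^j · √(π/(2γ)), odd powers → 0; here √(π/(2γ)) = 0.90687.
Normalization: ∫|φ|² dx = 0.60632.
⟨x⟩ = 0.0000 and ⟨x²⟩ = 0.15221.
(Δx)² = 0.15221 − (0.0000)² = 0.15221.

0.152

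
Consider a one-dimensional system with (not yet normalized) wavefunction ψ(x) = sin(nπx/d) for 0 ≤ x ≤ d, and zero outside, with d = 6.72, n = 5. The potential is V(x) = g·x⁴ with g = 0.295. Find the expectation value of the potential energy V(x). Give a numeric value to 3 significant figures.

⟨V⟩ = ∫ V(x)·|ψ|² dx / ∫|ψ|² dx.
With sin²θ = (1 − cos2θ)/2 on 0 ≤ x ≤ d: ∫sin²(nπx/d) dx = d/2, ∫x·sin²(nπx/d) dx = d²/4, ∫x²·sin²(nπx/d) dx = d³·(1/6 − 1/(4n²π²)); higher powers xᵏ the same way, integrating xᵏ·cos(2nπx/d) by parts.
State is unnormalized: ∫|ψ|² dx = 3.3600, and ∫ψ*·V(x)·ψ dx = 396.12, so ⟨V⟩ = 396.12 / 3.3600.
⟨V⟩ = 117.89.

118.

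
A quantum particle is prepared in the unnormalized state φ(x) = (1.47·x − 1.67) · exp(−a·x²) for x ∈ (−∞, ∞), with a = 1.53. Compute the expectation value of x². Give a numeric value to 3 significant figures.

⟨x²⟩ = ∫ x²·|φ|² dx / ∫|φ|² dx (integrals over the domain).
Expand each integrand as polynomial × e^(−2ax²) and use ∫x^(2j)·e^(−2ax²) dx = (2j−1)!!/(4a)^j · √(π/(2a)), odd powers → 0; here √(π/(2a)) = 1.0132.
State is unnormalized: ∫|φ|² dx = 3.1836, and ∫φ*·x²·φ dx = 0.63711, so ⟨x²⟩ = 0.63711 / 3.1836.
⟨x²⟩ = 0.20012.

0.200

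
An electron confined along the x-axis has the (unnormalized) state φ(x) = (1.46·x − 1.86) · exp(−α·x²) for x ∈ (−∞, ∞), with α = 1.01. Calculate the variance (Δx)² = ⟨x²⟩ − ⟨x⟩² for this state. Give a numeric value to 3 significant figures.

Compute ⟨x⟩ and ⟨x²⟩ separately, then (Δx)² = ⟨x²⟩ − ⟨x⟩².
Expand each integrand as polynomial × e^(−2αx²) and use ∫x^(2j)·e^(−2αx²) dx = (2j−1)!!/(4α)^j · √(π/(2α)), odd powers → 0; here √(π/(2α)) = 1.2471.
Normalization: ∫|φ|² dx = 4.9724.
⟨x⟩ = -0.33717 and ⟨x²⟩ = 0.31303.
(Δx)² = 0.31303 − (-0.33717)² = 0.19935.

0.199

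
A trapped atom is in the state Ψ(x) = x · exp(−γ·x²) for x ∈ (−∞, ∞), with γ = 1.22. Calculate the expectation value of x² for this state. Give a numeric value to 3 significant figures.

0.615

⟨x²⟩ = ∫ x²·|Ψ|² dx / ∫|Ψ|² dx (integrals over the domain).
Expand each integrand as polynomial × e^(−2γx²) and use ∫x^(2j)·e^(−2γx²) dx = (2j−1)!!/(4γ)^j · √(π/(2γ)), odd powers → 0; here √(π/(2γ)) = 1.1347.
State is unnormalized: ∫|Ψ|² dx = 0.23252, and ∫Ψ*·x²·Ψ dx = 0.14294, so ⟨x²⟩ = 0.14294 / 0.23252.
⟨x²⟩ = 0.61475.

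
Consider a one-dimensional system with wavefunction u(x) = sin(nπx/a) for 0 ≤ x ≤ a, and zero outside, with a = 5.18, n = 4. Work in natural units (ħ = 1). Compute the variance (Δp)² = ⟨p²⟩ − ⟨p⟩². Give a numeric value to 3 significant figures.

Compute ⟨p⟩ and ⟨p²⟩ separately; (Δp)² = ⟨p²⟩ − ⟨p⟩².
d/dx sin(nπx/a) = (nπ/a)·cos(nπx/a) and d²/dx² sin(nπx/a) = −(nπ/a)²·sin(nπx/a); on 0 ≤ x ≤ a, ∫sin²(nπx/a) dx = a/2 and ∫sin(nπx/a)·cos(nπx/a) dx = 0.
Normalization: ∫|u|² dx = 2.5900.
⟨p⟩ = 0.0000 and ⟨p²⟩ = 5.8852.
(Δp)² = 5.8852 − (0.0000)² = 5.8852.

5.89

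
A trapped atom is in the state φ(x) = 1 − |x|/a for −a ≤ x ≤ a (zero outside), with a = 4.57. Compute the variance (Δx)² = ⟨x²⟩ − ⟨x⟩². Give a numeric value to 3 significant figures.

Compute ⟨x⟩ and ⟨x²⟩ separately, then (Δx)² = ⟨x²⟩ − ⟨x⟩².
φ is even, so ∫ over [−a, a] = 2∫₀ᵃ with φ = 1 − x/a there: ∫₀ᵃ (1 − x/a)² dx = a/3, ∫₀ᵃ x²(1 − x/a)² dx = a³/30, ∫₀ᵃ x⁴(1 − x/a)² dx = a⁵/105.
Normalization: ∫|φ|² dx = 3.0467.
⟨x⟩ = 0.0000 and ⟨x²⟩ = 2.0885.
(Δx)² = 2.0885 − (0.0000)² = 2.0885.

2.09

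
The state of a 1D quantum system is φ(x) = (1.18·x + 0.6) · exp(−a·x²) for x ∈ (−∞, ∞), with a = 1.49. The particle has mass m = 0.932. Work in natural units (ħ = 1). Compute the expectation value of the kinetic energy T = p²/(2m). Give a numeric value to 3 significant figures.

1.43

T = −(ħ²/2m) d²/dx², so ⟨T⟩ = −(ħ²/2m) ∫ φ*·φ'' dx / ∫|φ|² dx; with m = 0.932.
Expand each integrand as polynomial × e^(−2ax²) and use ∫x^(2j)·e^(−2ax²) dx = (2j−1)!!/(4a)^j · √(π/(2a)), odd powers → 0; here √(π/(2a)) = 1.0268. Differentiate with the product rule, d/dx e^(−ax²) = −2ax·e^(−ax²).
State is unnormalized: ∫|φ|² dx = 0.60951, and ∫φ*·(−ħ²/2m · φ'') dx = 0.87070, so ⟨T⟩ = 0.87070 / 0.60951.
⟨T⟩ = 1.4285.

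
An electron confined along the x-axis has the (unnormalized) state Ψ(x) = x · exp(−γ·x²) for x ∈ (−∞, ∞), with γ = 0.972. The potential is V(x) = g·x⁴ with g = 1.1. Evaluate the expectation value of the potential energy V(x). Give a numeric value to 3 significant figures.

⟨V⟩ = ∫ V(x)·|Ψ|² dx / ∫|Ψ|² dx.
Expand each integrand as polynomial × e^(−2γx²) and use ∫x^(2j)·e^(−2γx²) dx = (2j−1)!!/(4γ)^j · √(π/(2γ)), odd powers → 0; here √(π/(2γ)) = 1.2712.
State is unnormalized: ∫|Ψ|² dx = 0.32696, and ∫Ψ*·V(x)·Ψ dx = 0.35689, so ⟨V⟩ = 0.35689 / 0.32696.
⟨V⟩ = 1.0915.

1.09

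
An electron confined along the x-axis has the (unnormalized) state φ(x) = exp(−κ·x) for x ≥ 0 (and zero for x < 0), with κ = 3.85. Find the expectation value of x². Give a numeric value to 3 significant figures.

0.0337

⟨x²⟩ = ∫ x²·|φ|² dx / ∫|φ|² dx (integrals over the domain).
Every integrand reduces to terms xʲ·e^(−2κx) on [0, ∞); use ∫₀^∞ xʲ·e^(−2κx) dx = j!/(2κ)^(j+1).
State is unnormalized: ∫|φ|² dx = 0.12987, and ∫φ*·x²·φ dx = 0.0043808, so ⟨x²⟩ = 0.0043808 / 0.12987.
⟨x²⟩ = 0.033733.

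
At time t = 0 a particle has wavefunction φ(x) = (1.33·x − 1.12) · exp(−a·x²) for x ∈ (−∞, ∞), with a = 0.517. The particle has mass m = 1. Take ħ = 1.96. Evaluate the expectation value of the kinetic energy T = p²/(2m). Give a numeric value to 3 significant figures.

1.80

T = −(ħ²/2m) d²/dx², so ⟨T⟩ = −(ħ²/2m) ∫ φ*·φ'' dx / ∫|φ|² dx; with m = 1.
Expand each integrand as polynomial × e^(−2ax²) and use ∫x^(2j)·e^(−2ax²) dx = (2j−1)!!/(4a)^j · √(π/(2a)), odd powers → 0; here √(π/(2a)) = 1.7431. Differentiate with the product rule, d/dx e^(−ax²) = −2ax·e^(−ax²).
State is unnormalized: ∫|φ|² dx = 3.6775, and ∫φ*·(−ħ²/2m · φ'') dx = 6.6131, so ⟨T⟩ = 6.6131 / 3.6775.
⟨T⟩ = 1.7983.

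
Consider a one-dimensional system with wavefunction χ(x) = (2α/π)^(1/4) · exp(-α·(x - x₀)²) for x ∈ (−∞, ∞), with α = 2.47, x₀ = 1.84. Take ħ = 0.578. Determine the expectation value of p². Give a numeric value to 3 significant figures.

0.825

p² χ = −ħ² d²χ/dx²; ⟨p²⟩ = −ħ² ∫ χ*·χ'' dx.
Gaussian moments (u = x − x₀): ∫u^(2j)·e^(−2αu²) du = (2j−1)!!/(4α)^j · √(π/(2α)), odd powers integrate to 0; here √(π/(2α)) = 0.79746. Derivatives: d/dx e^(−αu²) = −2αu·e^(−αu²), d²/dx² e^(−αu²) = (4α²u² − 2α)·e^(−αu²).
⟨p²⟩ = 0.82519.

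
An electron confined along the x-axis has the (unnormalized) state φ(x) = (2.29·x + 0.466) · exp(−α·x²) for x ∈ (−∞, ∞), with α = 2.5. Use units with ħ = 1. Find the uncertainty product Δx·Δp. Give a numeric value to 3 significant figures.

0.978

Δx = √(⟨x²⟩−⟨x⟩²), Δp = √(⟨p²⟩−⟨p⟩²).
Expand each integrand as polynomial × e^(−2αx²) and use ∫x^(2j)·e^(−2αx²) dx = (2j−1)!!/(4α)^j · √(π/(2α)), odd powers → 0; here √(π/(2α)) = 0.79267. Differentiate with the product rule, d/dx e^(−αx²) = −2αx·e^(−αx²).
Normalization: ∫|φ|² dx = 0.58781.
⟨x⟩ = 0.28781, ⟨x²⟩ = 0.24143 ⇒ Δx = 0.39825.
⟨p⟩ = 0.0000, ⟨p²⟩ = 6.0358 ⇒ Δp = 2.4568.
Δx·Δp = 0.97841.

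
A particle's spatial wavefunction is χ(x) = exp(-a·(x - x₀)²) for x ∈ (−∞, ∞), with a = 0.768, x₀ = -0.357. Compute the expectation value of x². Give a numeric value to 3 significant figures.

0.453

⟨x²⟩ = ∫ x²·|χ|² dx / ∫|χ|² dx (integrals over the domain).
Gaussian moments (u = x − x₀): ∫u^(2j)·e^(−2au²) du = (2j−1)!!/(4a)^j · √(π/(2a)), odd powers integrate to 0; here √(π/(2a)) = 1.4301.
State is unnormalized: ∫|χ|² dx = 1.4301, and ∫χ*·x²·χ dx = 0.64781, so ⟨x²⟩ = 0.64781 / 1.4301.
⟨x²⟩ = 0.45297.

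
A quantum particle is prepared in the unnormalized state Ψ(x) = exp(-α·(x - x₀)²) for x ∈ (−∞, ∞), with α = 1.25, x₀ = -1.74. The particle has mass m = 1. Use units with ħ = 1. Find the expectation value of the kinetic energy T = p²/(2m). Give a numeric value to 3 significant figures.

T = −(ħ²/2m) d²/dx², so ⟨T⟩ = −(ħ²/2m) ∫ Ψ*·Ψ'' dx / ∫|Ψ|² dx; with m = 1.
Gaussian moments (u = x − x₀): ∫u^(2j)·e^(−2αu²) du = (2j−1)!!/(4α)^j · √(π/(2α)), odd powers integrate to 0; here √(π/(2α)) = 1.1210. Derivatives: d/dx e^(−αu²) = −2αu·e^(−αu²), d²/dx² e^(−αu²) = (4α²u² − 2α)·e^(−αu²).
State is unnormalized: ∫|Ψ|² dx = 1.1210, and ∫Ψ*·(−ħ²/2m · Ψ'') dx = 0.70062, so ⟨T⟩ = 0.70062 / 1.1210.
⟨T⟩ = 0.62500.

0.625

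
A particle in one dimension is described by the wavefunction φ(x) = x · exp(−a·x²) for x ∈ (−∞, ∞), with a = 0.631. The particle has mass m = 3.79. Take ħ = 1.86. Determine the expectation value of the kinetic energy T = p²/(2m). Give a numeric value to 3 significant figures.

0.864

T = −(ħ²/2m) d²/dx², so ⟨T⟩ = −(ħ²/2m) ∫ φ*·φ'' dx / ∫|φ|² dx; with m = 3.79.
Expand each integrand as polynomial × e^(−2ax²) and use ∫x^(2j)·e^(−2ax²) dx = (2j−1)!!/(4a)^j · √(π/(2a)), odd powers → 0; here √(π/(2a)) = 1.5778. Differentiate with the product rule, d/dx e^(−ax²) = −2ax·e^(−ax²).
State is unnormalized: ∫|φ|² dx = 0.62511, and ∫φ*·(−ħ²/2m · φ'') dx = 0.54009, so ⟨T⟩ = 0.54009 / 0.62511.
⟨T⟩ = 0.86399.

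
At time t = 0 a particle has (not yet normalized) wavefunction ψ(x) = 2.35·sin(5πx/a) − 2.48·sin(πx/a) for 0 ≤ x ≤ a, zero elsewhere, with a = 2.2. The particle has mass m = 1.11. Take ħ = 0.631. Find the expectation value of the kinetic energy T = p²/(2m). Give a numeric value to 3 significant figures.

4.52

T = −(ħ²/2m) d²/dx², so ⟨T⟩ = −(ħ²/2m) ∫ ψ*·ψ'' dx / ∫|ψ|² dx; with m = 1.11.
d²/dx² sin(jπx/a) = −(jπ/a)²·sin(jπx/a); on 0 ≤ x ≤ a, ∫sin²(jπx/a) dx = a/2 and ∫sin(jπx/a)·sin(lπx/a) dx = 0 for j ≠ l, so only diagonal terms survive in ∫|ψ|² and ∫ψ·ψ″; ∫ψ·ψ′ dx = [ψ²/2] between the walls = 0.
State is unnormalized: ∫|ψ|² dx = 12.840, and ∫ψ*·(−ħ²/2m · ψ'') dx = 58.017, so ⟨T⟩ = 58.017 / 12.840.
⟨T⟩ = 4.5184.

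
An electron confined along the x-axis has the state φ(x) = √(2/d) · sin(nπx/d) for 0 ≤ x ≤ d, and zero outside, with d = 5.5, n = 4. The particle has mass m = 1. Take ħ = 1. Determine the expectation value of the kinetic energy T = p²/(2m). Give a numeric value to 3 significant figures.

2.61

T = −(ħ²/2m) d²/dx², so ⟨T⟩ = −(ħ²/2m) ∫ φ*·φ'' dx; with m = 1.
d/dx sin(nπx/d) = (nπ/d)·cos(nπx/d) and d²/dx² sin(nπx/d) = −(nπ/d)²·sin(nπx/d); on 0 ≤ x ≤ d, ∫sin²(nπx/d) dx = d/2 and ∫sin(nπx/d)·cos(nπx/d) dx = 0.
⟨T⟩ = 2.6101.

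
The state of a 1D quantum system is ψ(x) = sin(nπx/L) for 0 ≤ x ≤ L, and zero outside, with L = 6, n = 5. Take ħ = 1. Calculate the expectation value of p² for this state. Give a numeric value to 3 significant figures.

6.85

p² ψ = −ħ² d²ψ/dx²; ⟨p²⟩ = −ħ² ∫ ψ*·ψ'' dx / ∫|ψ|² dx.
d/dx sin(nπx/L) = (nπ/L)·cos(nπx/L) and d²/dx² sin(nπx/L) = −(nπ/L)²·sin(nπx/L); on 0 ≤ x ≤ L, ∫sin²(nπx/L) dx = L/2 and ∫sin(nπx/L)·cos(nπx/L) dx = 0.
State is unnormalized: ∫|ψ|² dx = 3.0000, and ∫ψ*·(−ħ² ψ'') dx = 20.562, so ⟨p²⟩ = 20.562 / 3.0000.
⟨p²⟩ = 6.8539.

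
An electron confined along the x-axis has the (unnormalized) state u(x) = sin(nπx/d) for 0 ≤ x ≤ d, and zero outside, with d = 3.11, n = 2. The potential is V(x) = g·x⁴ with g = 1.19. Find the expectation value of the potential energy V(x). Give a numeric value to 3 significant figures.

19.6

⟨V⟩ = ∫ V(x)·|u|² dx / ∫|u|² dx.
With sin²θ = (1 − cos2θ)/2 on 0 ≤ x ≤ d: ∫sin²(nπx/d) dx = d/2, ∫x·sin²(nπx/d) dx = d²/4, ∫x²·sin²(nπx/d) dx = d³·(1/6 − 1/(4n²π²)); higher powers xᵏ the same way, integrating xᵏ·cos(2nπx/d) by parts.
State is unnormalized: ∫|u|² dx = 1.5550, and ∫u*·V(x)·u dx = 30.403, so ⟨V⟩ = 30.403 / 1.5550.
⟨V⟩ = 19.552.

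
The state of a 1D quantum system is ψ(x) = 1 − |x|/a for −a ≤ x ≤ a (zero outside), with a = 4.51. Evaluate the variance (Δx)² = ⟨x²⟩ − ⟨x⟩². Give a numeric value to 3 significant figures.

2.03

Compute ⟨x⟩ and ⟨x²⟩ separately, then (Δx)² = ⟨x²⟩ − ⟨x⟩².
ψ is even, so ∫ over [−a, a] = 2∫₀ᵃ with ψ = 1 − x/a there: ∫₀ᵃ (1 − x/a)² dx = a/3, ∫₀ᵃ x²(1 − x/a)² dx = a³/30, ∫₀ᵃ x⁴(1 − x/a)² dx = a⁵/105.
Normalization: ∫|ψ|² dx = 3.0067.
⟨x⟩ = 0.0000 and ⟨x²⟩ = 2.0340.
(Δx)² = 2.0340 − (0.0000)² = 2.0340.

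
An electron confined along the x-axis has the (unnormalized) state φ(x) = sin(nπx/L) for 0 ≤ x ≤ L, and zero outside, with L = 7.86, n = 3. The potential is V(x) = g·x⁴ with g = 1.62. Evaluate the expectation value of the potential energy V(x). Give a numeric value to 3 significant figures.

1.17e+03

⟨V⟩ = ∫ V(x)·|φ|² dx / ∫|φ|² dx.
With sin²θ = (1 − cos2θ)/2 on 0 ≤ x ≤ L: ∫sin²(nπx/L) dx = L/2, ∫x·sin²(nπx/L) dx = L²/4, ∫x²·sin²(nπx/L) dx = L³·(1/6 − 1/(4n²π²)); higher powers xᵏ the same way, integrating xᵏ·cos(2nπx/L) by parts.
State is unnormalized: ∫|φ|² dx = 3.9300, and ∫φ*·V(x)·φ dx = 4591.0, so ⟨V⟩ = 4591.0 / 3.9300.
⟨V⟩ = 1168.2.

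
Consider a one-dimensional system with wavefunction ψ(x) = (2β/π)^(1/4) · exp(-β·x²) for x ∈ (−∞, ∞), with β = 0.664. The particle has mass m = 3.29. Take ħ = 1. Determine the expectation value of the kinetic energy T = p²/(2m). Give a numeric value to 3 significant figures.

0.101

T = −(ħ²/2m) d²/dx², so ⟨T⟩ = −(ħ²/2m) ∫ ψ*·ψ'' dx; with m = 3.29.
Gaussian moments: ∫x^(2j)·e^(−2βx²) dx = (2j−1)!!/(4β)^j · √(π/(2β)), odd powers integrate to 0; here √(π/(2β)) = 1.5381. Derivatives: d/dx e^(−βx²) = −2βx·e^(−βx²), d²/dx² e^(−βx²) = (4β²x² − 2β)·e^(−βx²).
⟨T⟩ = 0.10091.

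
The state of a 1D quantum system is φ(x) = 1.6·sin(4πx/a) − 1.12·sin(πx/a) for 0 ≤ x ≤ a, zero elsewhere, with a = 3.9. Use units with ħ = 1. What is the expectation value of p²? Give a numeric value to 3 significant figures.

7.18

p² φ = −ħ² d²φ/dx²; ⟨p²⟩ = −ħ² ∫ φ*·φ'' dx / ∫|φ|² dx.
d²/dx² sin(jπx/a) = −(jπ/a)²·sin(jπx/a); on 0 ≤ x ≤ a, ∫sin²(jπx/a) dx = a/2 and ∫sin(jπx/a)·sin(lπx/a) dx = 0 for j ≠ l, so only diagonal terms survive in ∫|φ|² and ∫φ·φ″; ∫φ·φ′ dx = [φ²/2] between the walls = 0.
State is unnormalized: ∫|φ|² dx = 7.4381, and ∫φ*·(−ħ² φ'') dx = 53.415, so ⟨p²⟩ = 53.415 / 7.4381.
⟨p²⟩ = 7.1813.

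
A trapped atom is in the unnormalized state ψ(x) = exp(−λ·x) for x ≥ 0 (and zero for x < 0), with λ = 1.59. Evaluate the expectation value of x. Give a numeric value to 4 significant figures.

0.3145

⟨x⟩ = ∫ x·|ψ|² dx / ∫|ψ|² dx (integrals over the domain).
Every integrand reduces to terms xʲ·e^(−2λx) on [0, ∞); use ∫₀^∞ xʲ·e^(−2λx) dx = j!/(2λ)^(j+1).
State is unnormalized: ∫|ψ|² dx = 0.31447, and ∫ψ*·x·ψ dx = 0.098888, so ⟨x⟩ = 0.098888 / 0.31447.
⟨x⟩ = 0.31447.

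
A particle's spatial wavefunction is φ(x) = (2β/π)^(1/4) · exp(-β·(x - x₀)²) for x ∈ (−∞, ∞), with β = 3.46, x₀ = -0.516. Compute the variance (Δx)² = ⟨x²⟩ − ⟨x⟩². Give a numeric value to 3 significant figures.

0.0723

Compute ⟨x⟩ and ⟨x²⟩ separately, then (Δx)² = ⟨x²⟩ − ⟨x⟩².
Gaussian moments (u = x − x₀): ∫u^(2j)·e^(−2βu²) du = (2j−1)!!/(4β)^j · √(π/(2β)), odd powers integrate to 0; here √(π/(2β)) = 0.67379.
⟨x⟩ = -0.51600 and ⟨x²⟩ = 0.33851.
(Δx)² = 0.33851 − (-0.51600)² = 0.072254.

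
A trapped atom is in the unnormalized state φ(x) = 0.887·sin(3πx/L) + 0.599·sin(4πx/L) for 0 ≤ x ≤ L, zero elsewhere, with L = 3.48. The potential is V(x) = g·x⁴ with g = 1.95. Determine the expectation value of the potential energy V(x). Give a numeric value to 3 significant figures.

⟨V⟩ = ∫ V(x)·|φ|² dx / ∫|φ|² dx.
On 0 ≤ x ≤ L (j ≠ l): ∫sin²(jπx/L) dx = L/2, ∫sin(jπx/L)·sin(lπx/L) dx = 0; diagonal moments ∫x·sin²(jπx/L) dx = L²/4, ∫x²·sin²(jπx/L) dx = L³·(1/6 − 1/(4j²π²)); cross terms ∫x·sin(jπx/L)·sin(lπx/L) dx = 0 for j + l even and −4jlL²/(π²(j² − l²)²) for j + l odd, ∫x²·sin(jπx/L)·sin(lπx/L) dx = (−1)^(j+l)·4jlL³/(π²(j² − l²)²); higher powers the same way via product-to-sum and parts.
State is unnormalized: ∫|φ|² dx = 1.9933, and ∫φ*·V(x)·φ dx = 28.854, so ⟨V⟩ = 28.854 / 1.9933.
⟨V⟩ = 14.475.

14.5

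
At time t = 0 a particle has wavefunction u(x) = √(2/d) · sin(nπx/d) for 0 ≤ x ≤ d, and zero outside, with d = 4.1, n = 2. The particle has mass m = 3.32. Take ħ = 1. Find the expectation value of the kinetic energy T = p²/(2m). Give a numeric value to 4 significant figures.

0.3537

T = −(ħ²/2m) d²/dx², so ⟨T⟩ = −(ħ²/2m) ∫ u*·u'' dx; with m = 3.32.
d/dx sin(nπx/d) = (nπ/d)·cos(nπx/d) and d²/dx² sin(nπx/d) = −(nπ/d)²·sin(nπx/d); on 0 ≤ x ≤ d, ∫sin²(nπx/d) dx = d/2 and ∫sin(nπx/d)·cos(nπx/d) dx = 0.
⟨T⟩ = 0.35369.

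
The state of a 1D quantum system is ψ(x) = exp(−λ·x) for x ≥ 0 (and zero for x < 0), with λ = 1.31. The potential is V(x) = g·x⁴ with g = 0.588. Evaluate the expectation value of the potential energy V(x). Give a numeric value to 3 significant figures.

0.299

⟨V⟩ = ∫ V(x)·|ψ|² dx / ∫|ψ|² dx.
Every integrand reduces to terms xʲ·e^(−2λx) on [0, ∞); use ∫₀^∞ xʲ·e^(−2λx) dx = j!/(2λ)^(j+1).
State is unnormalized: ∫|ψ|² dx = 0.38168, and ∫ψ*·V(x)·ψ dx = 0.11431, so ⟨V⟩ = 0.11431 / 0.38168.
⟨V⟩ = 0.29949.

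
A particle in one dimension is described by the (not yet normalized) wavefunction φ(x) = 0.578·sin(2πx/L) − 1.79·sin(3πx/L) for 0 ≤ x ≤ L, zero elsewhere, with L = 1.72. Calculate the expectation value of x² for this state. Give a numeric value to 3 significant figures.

1.30

⟨x²⟩ = ∫ x²·|φ|² dx / ∫|φ|² dx (integrals over the domain).
On 0 ≤ x ≤ L (j ≠ l): ∫sin²(jπx/L) dx = L/2, ∫sin(jπx/L)·sin(lπx/L) dx = 0; diagonal moments ∫x·sin²(jπx/L) dx = L²/4, ∫x²·sin²(jπx/L) dx = L³·(1/6 − 1/(4j²π²)); cross terms ∫x·sin(jπx/L)·sin(lπx/L) dx = 0 for j + l even and −4jlL²/(π²(j² − l²)²) for j + l odd, ∫x²·sin(jπx/L)·sin(lπx/L) dx = (−1)^(j+l)·4jlL³/(π²(j² − l²)²); higher powers the same way via product-to-sum and parts.
State is unnormalized: ∫|φ|² dx = 3.0428, and ∫φ*·x²·φ dx = 3.9682, so ⟨x²⟩ = 3.9682 / 3.0428.
⟨x²⟩ = 1.3041.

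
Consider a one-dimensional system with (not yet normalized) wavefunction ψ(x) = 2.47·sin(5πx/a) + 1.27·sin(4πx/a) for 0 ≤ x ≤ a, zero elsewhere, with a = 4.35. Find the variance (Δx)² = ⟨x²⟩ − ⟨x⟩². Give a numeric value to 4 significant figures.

1.033

Compute ⟨x⟩ and ⟨x²⟩ separately, then (Δx)² = ⟨x²⟩ − ⟨x⟩².
On 0 ≤ x ≤ a (j ≠ l): ∫sin²(jπx/a) dx = a/2, ∫sin(jπx/a)·sin(lπx/a) dx = 0; diagonal moments ∫x·sin²(jπx/a) dx = a²/4, ∫x²·sin²(jπx/a) dx = a³·(1/6 − 1/(4j²π²)); cross terms ∫x·sin(jπx/a)·sin(lπx/a) dx = 0 for j + l even and −4jla²/(π²(j² − l²)²) for j + l odd, ∫x²·sin(jπx/a)·sin(lπx/a) dx = (−1)^(j+l)·4jla³/(π²(j² − l²)²); higher powers the same way via product-to-sum and parts.
Normalization: ∫|ψ|² dx = 16.778.
⟨x⟩ = 1.4669 and ⟨x²⟩ = 3.1845.
(Δx)² = 3.1845 − (1.4669)² = 1.0326.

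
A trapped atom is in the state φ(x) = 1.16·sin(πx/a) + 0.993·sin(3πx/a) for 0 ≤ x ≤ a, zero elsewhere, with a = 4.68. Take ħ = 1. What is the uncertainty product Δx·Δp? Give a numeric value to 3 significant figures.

Δx = √(⟨x²⟩−⟨x⟩²), Δp = √(⟨p²⟩−⟨p⟩²).
On 0 ≤ x ≤ a (j ≠ l): ∫sin²(jπx/a) dx = a/2, ∫sin(jπx/a)·sin(lπx/a) dx = 0; diagonal moments ∫x·sin²(jπx/a) dx = a²/4, ∫x²·sin²(jπx/a) dx = a³·(1/6 − 1/(4j²π²)); cross terms ∫x·sin(jπx/a)·sin(lπx/a) dx = 0 for j + l even and −4jla²/(π²(j² − l²)²) for j + l odd, ∫x²·sin(jπx/a)·sin(lπx/a) dx = (−1)^(j+l)·4jla³/(π²(j² − l²)²); higher powers the same way via product-to-sum and parts. d²/dx² sin(jπx/a) = −(jπ/a)²·sin(jπx/a); on 0 ≤ x ≤ a, ∫sin²(jπx/a) dx = a/2 and ∫sin(jπx/a)·sin(lπx/a) dx = 0 for j ≠ l, so only diagonal terms survive in ∫|φ|² and ∫φ·φ″; ∫φ·φ′ dx = [φ²/2] between the walls = 0.
Normalization: ∫|φ|² dx = 5.4561.
⟨x⟩ = 2.3400, ⟨x²⟩ = 7.4306 ⇒ Δx = 1.3982.
⟨p⟩ = 0.0000, ⟨p²⟩ = 1.9751 ⇒ Δp = 1.4054.
Δx·Δp = 1.9650.

1.97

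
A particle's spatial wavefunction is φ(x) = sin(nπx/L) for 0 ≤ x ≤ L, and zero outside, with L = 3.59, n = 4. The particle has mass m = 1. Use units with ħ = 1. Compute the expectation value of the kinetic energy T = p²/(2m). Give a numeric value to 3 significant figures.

T = −(ħ²/2m) d²/dx², so ⟨T⟩ = −(ħ²/2m) ∫ φ*·φ'' dx / ∫|φ|² dx; with m = 1.
d/dx sin(nπx/L) = (nπ/L)·cos(nπx/L) and d²/dx² sin(nπx/L) = −(nπ/L)²·sin(nπx/L); on 0 ≤ x ≤ L, ∫sin²(nπx/L) dx = L/2 and ∫sin(nπx/L)·cos(nπx/L) dx = 0.
State is unnormalized: ∫|φ|² dx = 1.7950, and ∫φ*·(−ħ²/2m · φ'') dx = 10.997, so ⟨T⟩ = 10.997 / 1.7950.
⟨T⟩ = 6.1263.

6.13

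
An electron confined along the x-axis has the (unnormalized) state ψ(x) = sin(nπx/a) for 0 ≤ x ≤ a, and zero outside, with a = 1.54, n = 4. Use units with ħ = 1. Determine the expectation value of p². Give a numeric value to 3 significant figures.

p² ψ = −ħ² d²ψ/dx²; ⟨p²⟩ = −ħ² ∫ ψ*·ψ'' dx / ∫|ψ|² dx.
d/dx sin(nπx/a) = (nπ/a)·cos(nπx/a) and d²/dx² sin(nπx/a) = −(nπ/a)²·sin(nπx/a); on 0 ≤ x ≤ a, ∫sin²(nπx/a) dx = a/2 and ∫sin(nπx/a)·cos(nπx/a) dx = 0.
State is unnormalized: ∫|ψ|² dx = 0.77000, and ∫ψ*·(−ħ² ψ'') dx = 51.271, so ⟨p²⟩ = 51.271 / 0.77000.
⟨p²⟩ = 66.585.

66.6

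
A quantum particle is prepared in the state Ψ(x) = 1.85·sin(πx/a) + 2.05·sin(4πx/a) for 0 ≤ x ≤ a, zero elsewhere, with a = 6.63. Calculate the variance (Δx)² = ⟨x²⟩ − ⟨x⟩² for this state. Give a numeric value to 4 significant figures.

Compute ⟨x⟩ and ⟨x²⟩ separately, then (Δx)² = ⟨x²⟩ − ⟨x⟩².
On 0 ≤ x ≤ a (j ≠ l): ∫sin²(jπx/a) dx = a/2, ∫sin(jπx/a)·sin(lπx/a) dx = 0; diagonal moments ∫x·sin²(jπx/a) dx = a²/4, ∫x²·sin²(jπx/a) dx = a³·(1/6 − 1/(4j²π²)); cross terms ∫x·sin(jπx/a)·sin(lπx/a) dx = 0 for j + l even and −4jla²/(π²(j² − l²)²) for j + l odd, ∫x²·sin(jπx/a)·sin(lπx/a) dx = (−1)^(j+l)·4jla³/(π²(j² − l²)²); higher powers the same way via product-to-sum and parts.
Normalization: ∫|Ψ|² dx = 25.277.
⟨x⟩ = 3.2200 and ⟨x²⟩ = 12.946.
(Δx)² = 12.946 − (3.2200)² = 2.5778.

2.578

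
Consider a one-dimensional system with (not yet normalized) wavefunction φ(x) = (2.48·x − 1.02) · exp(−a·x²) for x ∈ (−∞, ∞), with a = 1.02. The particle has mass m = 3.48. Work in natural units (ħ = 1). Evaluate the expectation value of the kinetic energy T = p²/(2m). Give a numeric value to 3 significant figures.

0.320

T = −(ħ²/2m) d²/dx², so ⟨T⟩ = −(ħ²/2m) ∫ φ*·φ'' dx / ∫|φ|² dx; with m = 3.48.
Expand each integrand as polynomial × e^(−2ax²) and use ∫x^(2j)·e^(−2ax²) dx = (2j−1)!!/(4a)^j · √(π/(2a)), odd powers → 0; here √(π/(2a)) = 1.2410. Differentiate with the product rule, d/dx e^(−ax²) = −2ax·e^(−ax²).
State is unnormalized: ∫|φ|² dx = 3.1618, and ∫φ*·(−ħ²/2m · φ'') dx = 1.0117, so ⟨T⟩ = 1.0117 / 3.1618.
⟨T⟩ = 0.31997.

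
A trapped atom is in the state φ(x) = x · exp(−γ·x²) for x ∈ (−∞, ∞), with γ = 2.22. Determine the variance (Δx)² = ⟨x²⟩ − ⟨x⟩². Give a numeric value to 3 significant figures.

Compute ⟨x⟩ and ⟨x²⟩ separately, then (Δx)² = ⟨x²⟩ − ⟨x⟩².
Expand each integrand as polynomial × e^(−2γx²) and use ∫x^(2j)·e^(−2γx²) dx = (2j−1)!!/(4γ)^j · √(π/(2γ)), odd powers → 0; here √(π/(2γ)) = 0.84117.
Normalization: ∫|φ|² dx = 0.094726.
⟨x⟩ = 0.0000 and ⟨x²⟩ = 0.33784.
(Δx)² = 0.33784 − (0.0000)² = 0.33784.

0.338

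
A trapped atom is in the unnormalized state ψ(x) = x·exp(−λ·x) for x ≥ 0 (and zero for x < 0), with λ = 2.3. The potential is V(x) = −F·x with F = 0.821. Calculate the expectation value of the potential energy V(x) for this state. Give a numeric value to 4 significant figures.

⟨V⟩ = ∫ V(x)·|ψ|² dx / ∫|ψ|² dx.
Every integrand reduces to terms xʲ·e^(−2λx) on [0, ∞); use ∫₀^∞ xʲ·e^(−2λx) dx = j!/(2λ)^(j+1).
State is unnormalized: ∫|ψ|² dx = 0.020547, and ∫ψ*·V(x)·ψ dx = -0.011002, so ⟨V⟩ = -0.011002 / 0.020547.
⟨V⟩ = -0.53543.

-0.5354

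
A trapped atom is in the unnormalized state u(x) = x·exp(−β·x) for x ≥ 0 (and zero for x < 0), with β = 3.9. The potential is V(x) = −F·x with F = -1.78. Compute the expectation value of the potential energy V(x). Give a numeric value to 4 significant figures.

⟨V⟩ = ∫ V(x)·|u|² dx / ∫|u|² dx.
Every integrand reduces to terms xʲ·e^(−2βx) on [0, ∞); use ∫₀^∞ xʲ·e^(−2βx) dx = j!/(2β)^(j+1).
State is unnormalized: ∫|u|² dx = 0.0042145, and ∫u*·V(x)·u dx = 0.0028853, so ⟨V⟩ = 0.0028853 / 0.0042145.
⟨V⟩ = 0.68462.

0.6846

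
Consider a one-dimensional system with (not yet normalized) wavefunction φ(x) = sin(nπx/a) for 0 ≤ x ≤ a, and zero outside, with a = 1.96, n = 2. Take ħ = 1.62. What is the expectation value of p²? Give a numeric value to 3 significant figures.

p² φ = −ħ² d²φ/dx²; ⟨p²⟩ = −ħ² ∫ φ*·φ'' dx / ∫|φ|² dx.
d/dx sin(nπx/a) = (nπ/a)·cos(nπx/a) and d²/dx² sin(nπx/a) = −(nπ/a)²·sin(nπx/a); on 0 ≤ x ≤ a, ∫sin²(nπx/a) dx = a/2 and ∫sin(nπx/a)·cos(nπx/a) dx = 0.
State is unnormalized: ∫|φ|² dx = 0.98000, and ∫φ*·(−ħ² φ'') dx = 26.430, so ⟨p²⟩ = 26.430 / 0.98000.
⟨p²⟩ = 26.970.

27.0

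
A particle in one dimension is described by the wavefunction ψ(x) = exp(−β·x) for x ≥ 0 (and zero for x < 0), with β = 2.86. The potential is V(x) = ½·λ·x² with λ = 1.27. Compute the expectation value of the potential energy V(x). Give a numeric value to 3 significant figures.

⟨V⟩ = ∫ V(x)·|ψ|² dx / ∫|ψ|² dx.
Every integrand reduces to terms xʲ·e^(−2βx) on [0, ∞); use ∫₀^∞ xʲ·e^(−2βx) dx = j!/(2β)^(j+1).
State is unnormalized: ∫|ψ|² dx = 0.17483, and ∫ψ*·V(x)·ψ dx = 0.0067860, so ⟨V⟩ = 0.0067860 / 0.17483.
⟨V⟩ = 0.038816.

0.0388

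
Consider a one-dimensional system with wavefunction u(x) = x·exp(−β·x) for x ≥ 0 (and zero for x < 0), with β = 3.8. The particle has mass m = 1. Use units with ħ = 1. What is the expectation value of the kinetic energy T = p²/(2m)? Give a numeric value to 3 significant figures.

7.22

T = −(ħ²/2m) d²/dx², so ⟨T⟩ = −(ħ²/2m) ∫ u*·u'' dx / ∫|u|² dx; with m = 1.
Differentiate x·exp(−β·x) with the product rule; every integrand then reduces to terms xʲ·e^(−2βx) on [0, ∞), with ∫₀^∞ xʲ·e^(−2βx) dx = j!/(2β)^(j+1).
State is unnormalized: ∫|u|² dx = 0.0045561, and ∫u*·(−ħ²/2m · u'') dx = 0.032895, so ⟨T⟩ = 0.032895 / 0.0045561.
⟨T⟩ = 7.2200.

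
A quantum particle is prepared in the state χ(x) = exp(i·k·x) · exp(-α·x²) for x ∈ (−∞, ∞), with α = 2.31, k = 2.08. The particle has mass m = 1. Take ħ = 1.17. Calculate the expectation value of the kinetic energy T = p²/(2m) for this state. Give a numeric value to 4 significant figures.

T = −(ħ²/2m) d²/dx², so ⟨T⟩ = −(ħ²/2m) ∫ χ*·χ'' dx / ∫|χ|² dx; with m = 1.
Gaussian moments: ∫x^(2j)·e^(−2αx²) dx = (2j−1)!!/(4α)^j · √(π/(2α)), odd powers integrate to 0; here √(π/(2α)) = 0.82462. Derivatives: χ′ = (ik − 2αx)·χ, χ″ = ((ik − 2αx)² − 2α)·χ; the odd-in-x pieces drop out.
State is unnormalized: ∫|χ|² dx = 0.82462, and ∫χ*·(−ħ²/2m · χ'') dx = 3.7457, so ⟨T⟩ = 3.7457 / 0.82462.
⟨T⟩ = 4.5423.

4.542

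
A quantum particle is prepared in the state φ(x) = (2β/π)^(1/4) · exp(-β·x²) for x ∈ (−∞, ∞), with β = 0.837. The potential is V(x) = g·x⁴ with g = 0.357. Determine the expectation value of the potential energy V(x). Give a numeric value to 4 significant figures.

⟨V⟩ = ∫ V(x)·|φ|² dx.
Gaussian moments: ∫x^(2j)·e^(−2βx²) dx = (2j−1)!!/(4β)^j · √(π/(2β)), odd powers integrate to 0; here √(π/(2β)) = 1.3699.
⟨V⟩ = 0.095547.

0.09555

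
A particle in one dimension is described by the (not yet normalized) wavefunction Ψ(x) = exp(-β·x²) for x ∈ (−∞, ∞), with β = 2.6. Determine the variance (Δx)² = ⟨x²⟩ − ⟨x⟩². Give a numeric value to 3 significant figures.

0.0962

Compute ⟨x⟩ and ⟨x²⟩ separately, then (Δx)² = ⟨x²⟩ − ⟨x⟩².
Gaussian moments: ∫x^(2j)·e^(−2βx²) dx = (2j−1)!!/(4β)^j · √(π/(2β)), odd powers integrate to 0; here √(π/(2β)) = 0.77727.
Normalization: ∫|Ψ|² dx = 0.77727.
⟨x⟩ = 0.0000 and ⟨x²⟩ = 0.096154.
(Δx)² = 0.096154 − (0.0000)² = 0.096154.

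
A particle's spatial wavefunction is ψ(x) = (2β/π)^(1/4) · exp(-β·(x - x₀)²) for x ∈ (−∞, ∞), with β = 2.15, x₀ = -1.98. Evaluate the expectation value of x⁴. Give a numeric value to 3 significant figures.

⟨x⁴⟩ = ∫ x⁴·|ψ|² dx (integrals over the domain).
Gaussian moments (u = x − x₀): ∫u^(2j)·e^(−2βu²) du = (2j−1)!!/(4β)^j · √(π/(2β)), odd powers integrate to 0; here √(π/(2β)) = 0.85475.
⟨x⁴⟩ = 18.145.

18.1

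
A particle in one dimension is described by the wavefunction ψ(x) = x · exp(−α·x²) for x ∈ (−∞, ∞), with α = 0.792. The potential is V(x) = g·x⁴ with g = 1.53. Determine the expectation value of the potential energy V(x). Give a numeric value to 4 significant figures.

⟨V⟩ = ∫ V(x)·|ψ|² dx / ∫|ψ|² dx.
Expand each integrand as polynomial × e^(−2αx²) and use ∫x^(2j)·e^(−2αx²) dx = (2j−1)!!/(4α)^j · √(π/(2α)), odd powers → 0; here √(π/(2α)) = 1.4083.
State is unnormalized: ∫|ψ|² dx = 0.44454, and ∫ψ*·V(x)·ψ dx = 1.0165, so ⟨V⟩ = 1.0165 / 0.44454.
⟨V⟩ = 2.2867.

2.287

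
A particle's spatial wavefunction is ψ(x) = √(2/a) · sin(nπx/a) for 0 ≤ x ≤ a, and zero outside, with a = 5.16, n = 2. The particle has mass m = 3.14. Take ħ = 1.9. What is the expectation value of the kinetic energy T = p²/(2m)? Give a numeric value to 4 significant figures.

T = −(ħ²/2m) d²/dx², so ⟨T⟩ = −(ħ²/2m) ∫ ψ*·ψ'' dx; with m = 3.14.
d/dx sin(nπx/a) = (nπ/a)·cos(nπx/a) and d²/dx² sin(nπx/a) = −(nπ/a)²·sin(nπx/a); on 0 ≤ x ≤ a, ∫sin²(nπx/a) dx = a/2 and ∫sin(nπx/a)·cos(nπx/a) dx = 0.
⟨T⟩ = 0.85233.

0.8523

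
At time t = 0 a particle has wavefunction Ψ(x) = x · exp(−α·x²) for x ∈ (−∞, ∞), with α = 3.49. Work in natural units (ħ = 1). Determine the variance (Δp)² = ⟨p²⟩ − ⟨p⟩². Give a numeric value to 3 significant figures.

Compute ⟨p⟩ and ⟨p²⟩ separately; (Δp)² = ⟨p²⟩ − ⟨p⟩².
Expand each integrand as polynomial × e^(−2αx²) and use ∫x^(2j)·e^(−2αx²) dx = (2j−1)!!/(4α)^j · √(π/(2α)), odd powers → 0; here √(π/(2α)) = 0.67088. Differentiate with the product rule, d/dx e^(−αx²) = −2αx·e^(−αx²).
Normalization: ∫|Ψ|² dx = 0.048058.
⟨p⟩ = 0.0000 and ⟨p²⟩ = 10.470.
(Δp)² = 10.470 − (0.0000)² = 10.470.

10.5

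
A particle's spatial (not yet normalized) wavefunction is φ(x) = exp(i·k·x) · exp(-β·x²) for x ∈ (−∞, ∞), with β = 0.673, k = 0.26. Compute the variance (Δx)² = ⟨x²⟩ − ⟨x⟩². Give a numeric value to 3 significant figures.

Compute ⟨x⟩ and ⟨x²⟩ separately, then (Δx)² = ⟨x²⟩ − ⟨x⟩².
Gaussian moments: ∫x^(2j)·e^(−2βx²) dx = (2j−1)!!/(4β)^j · √(π/(2β)), odd powers integrate to 0; here √(π/(2β)) = 1.5278.
Normalization: ∫|φ|² dx = 1.5278.
⟨x⟩ = 0.0000 and ⟨x²⟩ = 0.37147.
(Δx)² = 0.37147 − (0.0000)² = 0.37147.

0.371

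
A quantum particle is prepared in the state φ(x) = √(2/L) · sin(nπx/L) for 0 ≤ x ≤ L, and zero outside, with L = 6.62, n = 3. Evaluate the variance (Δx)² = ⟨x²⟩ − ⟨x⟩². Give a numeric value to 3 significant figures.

Compute ⟨x⟩ and ⟨x²⟩ separately, then (Δx)² = ⟨x²⟩ − ⟨x⟩².
With sin²θ = (1 − cos2θ)/2 on 0 ≤ x ≤ L: ∫sin²(nπx/L) dx = L/2, ∫x·sin²(nπx/L) dx = L²/4, ∫x²·sin²(nπx/L) dx = L³·(1/6 − 1/(4n²π²)); higher powers xᵏ the same way, integrating xᵏ·cos(2nπx/L) by parts.
⟨x⟩ = 3.3100 and ⟨x²⟩ = 14.361.
(Δx)² = 14.361 − (3.3100)² = 3.4053.

3.41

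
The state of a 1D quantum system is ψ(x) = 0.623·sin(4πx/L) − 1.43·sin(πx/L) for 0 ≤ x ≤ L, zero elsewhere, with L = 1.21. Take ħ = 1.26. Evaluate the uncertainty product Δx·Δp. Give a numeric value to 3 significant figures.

Δx = √(⟨x²⟩−⟨x⟩²), Δp = √(⟨p²⟩−⟨p⟩²).
On 0 ≤ x ≤ L (j ≠ l): ∫sin²(jπx/L) dx = L/2, ∫sin(jπx/L)·sin(lπx/L) dx = 0; diagonal moments ∫x·sin²(jπx/L) dx = L²/4, ∫x²·sin²(jπx/L) dx = L³·(1/6 − 1/(4j²π²)); cross terms ∫x·sin(jπx/L)·sin(lπx/L) dx = 0 for j + l even and −4jlL²/(π²(j² − l²)²) for j + l odd, ∫x²·sin(jπx/L)·sin(lπx/L) dx = (−1)^(j+l)·4jlL³/(π²(j² − l²)²); higher powers the same way via product-to-sum and parts. d²/dx² sin(jπx/L) = −(jπ/L)²·sin(jπx/L); on 0 ≤ x ≤ L, ∫sin²(jπx/L) dx = L/2 and ∫sin(jπx/L)·sin(lπx/L) dx = 0 for j ≠ l, so only diagonal terms survive in ∫|ψ|² and ∫ψ·ψ″; ∫ψ·ψ′ dx = [ψ²/2] between the walls = 0.
Normalization: ∫|ψ|² dx = 1.4720.
⟨x⟩ = 0.61777, ⟨x²⟩ = 0.44040 ⇒ Δx = 0.24242.
⟨p⟩ = 0.0000, ⟨p²⟩ = 36.311 ⇒ Δp = 6.0259.
Δx·Δp = 1.4608.

1.46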